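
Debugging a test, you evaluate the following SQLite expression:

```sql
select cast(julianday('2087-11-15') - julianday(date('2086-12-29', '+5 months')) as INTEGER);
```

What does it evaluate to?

Adding +5 months to 2086-12-29 gives 2087-05-29.
2 days remain in May 2087 after the 29th (31 − 29).
June 2087: 30 days.
July 2087: 31 days.
August 2087: 31 days.
September 2087: 30 days.
October 2087: 31 days.
Then 15 days into November 2087.
Total: 2 + 30 + 31 + 31 + 30 + 31 + 15 = 170.

170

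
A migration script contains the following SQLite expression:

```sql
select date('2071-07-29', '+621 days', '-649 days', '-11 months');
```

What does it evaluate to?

2070-08-01

Applying '+621 days' to 2071-07-29: counting 621 days forward gives 2073-04-10.
Applying '-649 days' to 2073-04-10: counting 649 days back gives 2071-07-01.
Adding -11 months to 2071-07-01 gives 2070-08-01.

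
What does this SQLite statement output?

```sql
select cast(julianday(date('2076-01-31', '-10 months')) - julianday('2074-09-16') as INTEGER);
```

196

Adding -10 months to 2076-01-31 gives 2075-03-31.
14 days remain in September 2074 after the 16th (30 − 16).
October 2074: 31 days.
November 2074: 30 days.
December 2074: 31 days.
January 2075: 31 days.
February 2075: 28 days.
Then 31 days into March 2075.
Total: 14 + 31 + 30 + 31 + 31 + 28 + 31 = 196.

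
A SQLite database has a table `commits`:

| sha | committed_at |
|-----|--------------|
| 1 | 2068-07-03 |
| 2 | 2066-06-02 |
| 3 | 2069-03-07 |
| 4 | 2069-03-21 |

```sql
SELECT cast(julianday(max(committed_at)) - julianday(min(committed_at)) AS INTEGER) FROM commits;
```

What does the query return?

MIN = 2066-06-02, MAX = 2069-03-21.
28 days remain in June 2066 after the 2nd (30 − 2).
Full months from July 2066 through February 2069 contribute their day counts.
Then 21 days into March 2069.
Total: 28 + 31 + 31 + 30 + 31 + 30 + 31 + 31 + 28 + 31 + 30 + 31 + 30 + 31 + 31 + 30 + 31 + 30 + 31 + 31 + 29 + 31 + 30 + 31 + 30 + 31 + 31 + 30 + 31 + 30 + 31 + 31 + 28 + 21 = 1023.

1023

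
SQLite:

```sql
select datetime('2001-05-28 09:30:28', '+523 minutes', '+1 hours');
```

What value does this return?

523 minutes = 8h 43m; +523 minutes from 2001-05-28 09:30:28 is 2001-05-28 18:13:28.
+1 hours from 2001-05-28 18:13:28 is 2001-05-28 19:13:28.

2001-05-28 19:13:28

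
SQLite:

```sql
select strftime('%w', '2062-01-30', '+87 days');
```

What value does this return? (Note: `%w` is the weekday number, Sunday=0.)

First apply '+87 days': 2062-01-30 → 2062-04-27.
2062-04-27 is a Thursday; with Sunday=0 that is 4.

4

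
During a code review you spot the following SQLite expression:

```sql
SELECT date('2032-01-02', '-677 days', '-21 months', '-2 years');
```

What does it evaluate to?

2026-05-24

Applying '-677 days' to 2032-01-02: counting 677 days back gives 2030-02-24.
Adding -21 months to 2030-02-24 gives 2028-05-24.
Adding -2 years to 2028-05-24 gives 2026-05-24.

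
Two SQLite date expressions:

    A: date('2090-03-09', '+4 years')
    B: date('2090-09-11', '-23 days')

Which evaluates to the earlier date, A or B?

B

A = 2094-03-09.
B = 2090-08-19.
B is earlier.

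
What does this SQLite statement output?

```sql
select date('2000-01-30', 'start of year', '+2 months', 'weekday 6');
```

`start of year` rewinds 2000-01-30 to 2000-01-01.
Adding +2 months to 2000-01-01 gives 2000-03-01.
`weekday 6` advances to the next Saturday; 2000-03-01 is a Wednesday, so it moves forward to 2000-03-04.

2000-03-04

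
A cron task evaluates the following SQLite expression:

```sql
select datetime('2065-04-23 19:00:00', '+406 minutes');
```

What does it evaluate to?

2065-04-24 01:46:00

406 minutes = 6h 46m; +406 minutes from 2065-04-23 19:00:00 is 2065-04-24 01:46:00 (crosses midnight).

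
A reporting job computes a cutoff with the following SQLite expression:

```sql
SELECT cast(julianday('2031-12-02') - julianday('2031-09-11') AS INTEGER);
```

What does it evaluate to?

19 days remain in September 2031 after the 11th (30 − 11).
October 2031: 31 days.
November 2031: 30 days.
Then 2 days into December 2031.
Total: 19 + 31 + 30 + 2 = 82.

82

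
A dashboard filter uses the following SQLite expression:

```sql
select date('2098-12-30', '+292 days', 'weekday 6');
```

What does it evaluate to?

2099-10-24

Applying '+292 days' to 2098-12-30: counting 292 days forward gives 2099-10-18.
`weekday 6` advances to the next Saturday; 2099-10-18 is a Sunday, so it moves forward to 2099-10-24.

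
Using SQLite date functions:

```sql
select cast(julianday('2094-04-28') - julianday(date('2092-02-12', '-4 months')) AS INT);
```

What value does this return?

Adding -4 months to 2092-02-12 gives 2091-10-12.
19 days remain in October 2091 after the 12th (31 − 12).
Full months from November 2091 through March 2094 contribute their day counts.
Then 28 days into April 2094.
Total: 19 + 30 + 31 + 31 + 29 + 31 + 30 + 31 + 30 + 31 + 31 + 30 + 31 + 30 + 31 + 31 + 28 + 31 + 30 + 31 + 30 + 31 + 31 + 30 + 31 + 30 + 31 + 31 + 28 + 31 + 28 = 929.

929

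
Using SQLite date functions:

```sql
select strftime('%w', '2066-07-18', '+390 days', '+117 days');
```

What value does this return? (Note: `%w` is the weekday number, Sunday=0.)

3

First apply '+390 days', '+117 days': 2066-07-18 → 2067-12-07.
2067-12-07 is a Wednesday; with Sunday=0 that is 3.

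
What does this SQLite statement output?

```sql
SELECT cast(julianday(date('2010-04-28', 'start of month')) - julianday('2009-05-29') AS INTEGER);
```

`start of month` rewinds 2010-04-28 to 2010-04-01.
2 days remain in May 2009 after the 29th (31 − 29).
Full months from June 2009 through March 2010 contribute their day counts.
Then 1 day into April 2010.
Total: 2 + 30 + 31 + 31 + 30 + 31 + 30 + 31 + 31 + 28 + 31 + 1 = 307.

307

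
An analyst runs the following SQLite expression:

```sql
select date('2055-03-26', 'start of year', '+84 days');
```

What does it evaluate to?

2055-03-26

`start of year` rewinds 2055-03-26 to 2055-01-01.
Applying '+84 days' to 2055-01-01: counting 84 days forward gives 2055-03-26.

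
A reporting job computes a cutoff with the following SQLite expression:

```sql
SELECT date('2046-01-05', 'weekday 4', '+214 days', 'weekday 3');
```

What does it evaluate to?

2046-08-15

`weekday 4` advances to the next Thursday; 2046-01-05 is a Friday, so it moves forward to 2046-01-11.
Applying '+214 days' to 2046-01-11: counting 214 days forward gives 2046-08-13.
`weekday 3` advances to the next Wednesday; 2046-08-13 is a Monday, so it moves forward to 2046-08-15.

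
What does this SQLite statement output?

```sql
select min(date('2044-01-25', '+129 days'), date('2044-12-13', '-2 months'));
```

date('2044-01-25', '+129 days') → 2044-06-02.
date('2044-12-13', '-2 months') → 2044-10-13.
Earlier of the two is 2044-06-02.

2044-06-02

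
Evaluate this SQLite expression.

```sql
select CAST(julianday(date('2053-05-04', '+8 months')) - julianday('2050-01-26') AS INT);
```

Adding +8 months to 2053-05-04 gives 2054-01-04.
5 days remain in January 2050 after the 26th (31 − 26).
Full months from February 2050 through December 2053 contribute their day counts.
Then 4 days into January 2054.
Total: 5 + 28 + 31 + 30 + 31 + 30 + 31 + 31 + 30 + 31 + 30 + 31 + 31 + 28 + 31 + 30 + 31 + 30 + 31 + 31 + 30 + 31 + 30 + 31 + 31 + 29 + 31 + 30 + 31 + 30 + 31 + 31 + 30 + 31 + 30 + 31 + 31 + 28 + 31 + 30 + 31 + 30 + 31 + 31 + 30 + 31 + 30 + 31 + 4 = 1439.

1439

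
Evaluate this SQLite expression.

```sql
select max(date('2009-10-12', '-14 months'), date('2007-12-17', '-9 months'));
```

date('2009-10-12', '-14 months') → 2008-08-12.
date('2007-12-17', '-9 months') → 2007-03-17.
Later of the two is 2008-08-12.

2008-08-12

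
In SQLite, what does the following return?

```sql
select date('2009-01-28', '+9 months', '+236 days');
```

Adding +9 months to 2009-01-28 gives 2009-10-28.
Applying '+236 days' to 2009-10-28: counting 236 days forward gives 2010-06-21.

2010-06-21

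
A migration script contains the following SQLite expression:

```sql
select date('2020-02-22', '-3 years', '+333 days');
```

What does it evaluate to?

2018-01-21

Adding -3 years to 2020-02-22 gives 2017-02-22.
Applying '+333 days' to 2017-02-22: counting 333 days forward gives 2018-01-21.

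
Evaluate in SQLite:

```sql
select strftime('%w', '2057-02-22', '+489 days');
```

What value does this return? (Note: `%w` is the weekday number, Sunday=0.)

First apply '+489 days': 2057-02-22 → 2058-06-26.
2058-06-26 is a Wednesday; with Sunday=0 that is 3.

3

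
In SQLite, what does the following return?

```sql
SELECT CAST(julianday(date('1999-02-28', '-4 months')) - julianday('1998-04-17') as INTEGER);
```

194

Adding -4 months to 1999-02-28 gives 1998-10-28.
13 days remain in April 1998 after the 17th (30 − 17).
May 1998: 31 days.
June 1998: 30 days.
July 1998: 31 days.
August 1998: 31 days.
September 1998: 30 days.
Then 28 days into October 1998.
Total: 13 + 31 + 30 + 31 + 31 + 30 + 28 = 194.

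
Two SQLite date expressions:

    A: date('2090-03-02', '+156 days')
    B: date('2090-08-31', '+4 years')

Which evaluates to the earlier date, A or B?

A

A = 2090-08-05.
B = 2094-08-31.
A is earlier.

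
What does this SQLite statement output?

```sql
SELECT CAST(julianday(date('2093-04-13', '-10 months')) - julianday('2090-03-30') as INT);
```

806

Adding -10 months to 2093-04-13 gives 2092-06-13.
1 day remains in March 2090 after the 30th (31 − 30).
Full months from April 2090 through May 2092 contribute their day counts.
Then 13 days into June 2092.
Total: 1 + 30 + 31 + 30 + 31 + 31 + 30 + 31 + 30 + 31 + 31 + 28 + 31 + 30 + 31 + 30 + 31 + 31 + 30 + 31 + 30 + 31 + 31 + 29 + 31 + 30 + 31 + 13 = 806.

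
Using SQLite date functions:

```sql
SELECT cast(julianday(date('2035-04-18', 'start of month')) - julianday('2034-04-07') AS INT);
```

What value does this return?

`start of month` rewinds 2035-04-18 to 2035-04-01.
23 days remain in April 2034 after the 7th (30 − 7).
Full months from May 2034 through March 2035 contribute their day counts.
Then 1 day into April 2035.
Total: 23 + 31 + 30 + 31 + 31 + 30 + 31 + 30 + 31 + 31 + 28 + 31 + 1 = 359.

359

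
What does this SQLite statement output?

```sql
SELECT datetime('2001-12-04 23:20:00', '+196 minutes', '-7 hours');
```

196 minutes = 3h 16m; +196 minutes from 2001-12-04 23:20:00 is 2001-12-05 02:36:00 (crosses midnight).
-7 hours from 2001-12-05 02:36:00 is 2001-12-04 19:36:00 (crosses midnight).

2001-12-04 19:36:00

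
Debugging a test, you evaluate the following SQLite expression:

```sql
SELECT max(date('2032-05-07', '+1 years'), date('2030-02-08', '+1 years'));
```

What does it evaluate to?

2033-05-07

date('2032-05-07', '+1 years') → 2033-05-07.
date('2030-02-08', '+1 years') → 2031-02-08.
Later of the two is 2033-05-07.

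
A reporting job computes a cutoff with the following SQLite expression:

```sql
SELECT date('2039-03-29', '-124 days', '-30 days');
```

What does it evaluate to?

Applying '-124 days' to 2039-03-29: counting 124 days back gives 2038-11-25.
Going back 25 days from 2038-11-25 reaches 2038-10-31 (last day of October, 31 days).
Going back 5 days within October lands on 2038-10-26.

2038-10-26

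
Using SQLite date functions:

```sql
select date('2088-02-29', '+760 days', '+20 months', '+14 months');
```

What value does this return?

2093-01-30

Applying '+760 days' to 2088-02-29: counting 760 days forward gives 2090-03-30.
Adding +20 months to 2090-03-30 gives 2091-11-30.
Adding +14 months to 2091-11-30 gives 2093-01-30.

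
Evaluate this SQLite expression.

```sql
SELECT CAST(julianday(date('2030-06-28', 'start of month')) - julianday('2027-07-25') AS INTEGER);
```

1042

`start of month` rewinds 2030-06-28 to 2030-06-01.
6 days remain in July 2027 after the 25th (31 − 25).
Full months from August 2027 through May 2030 contribute their day counts.
Then 1 day into June 2030.
Total: 6 + 31 + 30 + 31 + 30 + 31 + 31 + 29 + 31 + 30 + 31 + 30 + 31 + 31 + 30 + 31 + 30 + 31 + 31 + 28 + 31 + 30 + 31 + 30 + 31 + 31 + 30 + 31 + 30 + 31 + 31 + 28 + 31 + 30 + 31 + 1 = 1042.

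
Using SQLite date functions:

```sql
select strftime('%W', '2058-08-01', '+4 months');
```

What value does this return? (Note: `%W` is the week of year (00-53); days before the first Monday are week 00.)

First apply '+4 months': 2058-08-01 → 2058-12-01.
2058-12-01 is a Sunday. SQLite's %W counts Mondays since the year started; the result is 47.

47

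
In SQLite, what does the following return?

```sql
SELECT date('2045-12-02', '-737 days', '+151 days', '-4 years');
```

2040-04-25

Applying '-737 days' to 2045-12-02: counting 737 days back gives 2043-11-26.
Applying '+151 days' to 2043-11-26: counting 151 days forward gives 2044-04-25.
Adding -4 years to 2044-04-25 gives 2040-04-25.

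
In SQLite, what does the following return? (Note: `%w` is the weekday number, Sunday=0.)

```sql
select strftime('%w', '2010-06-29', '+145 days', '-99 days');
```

6

First apply '+145 days', '-99 days': 2010-06-29 → 2010-08-14.
2010-08-14 is a Saturday; with Sunday=0 that is 6.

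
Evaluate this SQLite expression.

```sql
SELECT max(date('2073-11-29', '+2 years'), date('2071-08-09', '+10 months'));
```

date('2073-11-29', '+2 years') → 2075-11-29.
date('2071-08-09', '+10 months') → 2072-06-09.
Later of the two is 2075-11-29.

2075-11-29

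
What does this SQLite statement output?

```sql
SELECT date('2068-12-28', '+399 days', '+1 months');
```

Applying '+399 days' to 2068-12-28: counting 399 days forward gives 2070-01-31.
Adding +1 month to 2070-01-31 targets 2070-02-31. February 2070 has only 28 days, so SQLite normalizes the 3-day overflow forward to 2070-03-03.

2070-03-03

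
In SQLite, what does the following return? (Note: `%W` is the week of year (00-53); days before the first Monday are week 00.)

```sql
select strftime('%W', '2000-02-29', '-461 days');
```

47

First apply '-461 days': 2000-02-29 → 1998-11-25.
1998-11-25 is a Wednesday. SQLite's %W counts Mondays since the year started; the result is 47.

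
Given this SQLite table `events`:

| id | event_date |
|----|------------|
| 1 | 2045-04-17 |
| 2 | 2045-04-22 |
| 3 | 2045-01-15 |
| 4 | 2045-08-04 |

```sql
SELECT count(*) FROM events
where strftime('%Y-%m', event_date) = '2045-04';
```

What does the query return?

Rows with year-month 2045-04: 2045-04-17, 2045-04-22 → 2.

2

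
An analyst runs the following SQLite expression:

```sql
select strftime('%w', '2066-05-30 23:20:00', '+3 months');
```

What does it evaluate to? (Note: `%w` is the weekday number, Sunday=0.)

First apply '+3 months': 2066-05-30 23:20:00 → 2066-08-30 23:20:00.
2066-08-30 is a Monday; with Sunday=0 that is 1.

1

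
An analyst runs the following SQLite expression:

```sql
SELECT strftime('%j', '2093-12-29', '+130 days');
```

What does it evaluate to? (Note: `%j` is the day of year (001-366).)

128

First apply '+130 days': 2093-12-29 → 2094-05-08.
Day-of-year for 2094-05-08: days since 2094-01-01 inclusive = 128, zero-padded to 128.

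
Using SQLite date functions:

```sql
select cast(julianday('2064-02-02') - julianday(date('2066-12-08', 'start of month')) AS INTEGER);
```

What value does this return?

-1033

`start of month` rewinds 2066-12-08 to 2066-12-01.
27 days remain in February 2064 after the 2nd (29 − 2).
Full months from March 2064 through November 2066 contribute their day counts.
Then 1 day into December 2066.
Total: 27 + 31 + 30 + 31 + 30 + 31 + 31 + 30 + 31 + 30 + 31 + 31 + 28 + 31 + 30 + 31 + 30 + 31 + 31 + 30 + 31 + 30 + 31 + 31 + 28 + 31 + 30 + 31 + 30 + 31 + 31 + 30 + 31 + 30 + 1 = 1033.
The subtraction is earlier − later, so the result is −1033 → -1033.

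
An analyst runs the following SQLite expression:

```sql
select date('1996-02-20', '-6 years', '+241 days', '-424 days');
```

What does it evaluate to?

1989-08-21

Adding -6 years to 1996-02-20 gives 1990-02-20.
Applying '+241 days' to 1990-02-20: counting 241 days forward gives 1990-10-19.
Applying '-424 days' to 1990-10-19: counting 424 days back gives 1989-08-21.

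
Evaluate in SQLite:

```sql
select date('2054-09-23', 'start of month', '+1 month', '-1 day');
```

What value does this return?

2054-09-30

`start of month` rewinds 2054-09-23 to 2054-09-01.
Adding +1 month to 2054-09-01 gives 2054-10-01.
Going back 1 day from 2054-10-01 reaches 2054-09-30 (last day of September, 30 days).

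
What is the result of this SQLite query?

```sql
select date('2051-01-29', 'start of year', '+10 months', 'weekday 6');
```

2051-11-04

`start of year` rewinds 2051-01-29 to 2051-01-01.
Adding +10 months to 2051-01-01 gives 2051-11-01.
`weekday 6` advances to the next Saturday; 2051-11-01 is a Wednesday, so it moves forward to 2051-11-04.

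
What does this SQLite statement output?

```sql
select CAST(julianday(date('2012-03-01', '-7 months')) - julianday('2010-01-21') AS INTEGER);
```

Adding -7 months to 2012-03-01 gives 2011-08-01.
10 days remain in January 2010 after the 21st (31 − 21).
Full months from February 2010 through July 2011 contribute their day counts.
Then 1 day into August 2011.
Total: 10 + 28 + 31 + 30 + 31 + 30 + 31 + 31 + 30 + 31 + 30 + 31 + 31 + 28 + 31 + 30 + 31 + 30 + 31 + 1 = 557.

557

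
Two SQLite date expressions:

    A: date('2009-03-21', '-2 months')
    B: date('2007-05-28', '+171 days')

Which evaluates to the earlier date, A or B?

B

A = 2009-01-21.
B = 2007-11-15.
B is earlier.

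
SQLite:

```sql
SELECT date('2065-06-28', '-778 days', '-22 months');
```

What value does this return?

Applying '-778 days' to 2065-06-28: counting 778 days back gives 2063-05-12.
Adding -22 months to 2063-05-12 gives 2061-07-12.

2061-07-12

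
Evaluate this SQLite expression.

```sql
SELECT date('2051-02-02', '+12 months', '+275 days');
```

Adding +12 months to 2051-02-02 gives 2052-02-02.
Applying '+275 days' to 2052-02-02: counting 275 days forward gives 2052-11-03.

2052-11-03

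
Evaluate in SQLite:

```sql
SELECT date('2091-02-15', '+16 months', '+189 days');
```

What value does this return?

Adding +16 months to 2091-02-15 gives 2092-06-15.
Applying '+189 days' to 2092-06-15: counting 189 days forward gives 2092-12-21.

2092-12-21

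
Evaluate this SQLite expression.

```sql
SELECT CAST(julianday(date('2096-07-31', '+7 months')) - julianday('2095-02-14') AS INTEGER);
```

748

Adding +7 months to 2096-07-31 targets 2097-02-31. February 2097 has only 28 days, so SQLite normalizes the 3-day overflow forward to 2097-03-03.
14 days remain in February 2095 after the 14th (28 − 14).
Full months from March 2095 through February 2097 contribute their day counts.
Then 3 days into March 2097.
Total: 14 + 31 + 30 + 31 + 30 + 31 + 31 + 30 + 31 + 30 + 31 + 31 + 29 + 31 + 30 + 31 + 30 + 31 + 31 + 30 + 31 + 30 + 31 + 31 + 28 + 3 = 748.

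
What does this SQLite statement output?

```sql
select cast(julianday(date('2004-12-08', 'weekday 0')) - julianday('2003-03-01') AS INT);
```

652

`weekday 0` advances to the next Sunday; 2004-12-08 is a Wednesday, so it moves forward to 2004-12-12.
30 days remain in March 2003 after the 1st (31 − 1).
Full months from April 2003 through November 2004 contribute their day counts.
Then 12 days into December 2004.
Total: 30 + 30 + 31 + 30 + 31 + 31 + 30 + 31 + 30 + 31 + 31 + 29 + 31 + 30 + 31 + 30 + 31 + 31 + 30 + 31 + 30 + 12 = 652.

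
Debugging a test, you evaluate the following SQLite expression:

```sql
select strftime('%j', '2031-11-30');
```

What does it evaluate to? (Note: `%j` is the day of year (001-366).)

Day-of-year for 2031-11-30: days since 2031-01-01 inclusive = 334, zero-padded to 334.

334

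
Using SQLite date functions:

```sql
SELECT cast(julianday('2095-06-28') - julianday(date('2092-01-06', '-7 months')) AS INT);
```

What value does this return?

Adding -7 months to 2092-01-06 gives 2091-06-06.
24 days remain in June 2091 after the 6th (30 − 6).
Full months from July 2091 through May 2095 contribute their day counts.
Then 28 days into June 2095.
Total: 24 + 31 + 31 + 30 + 31 + 30 + 31 + 31 + 29 + 31 + 30 + 31 + 30 + 31 + 31 + 30 + 31 + 30 + 31 + 31 + 28 + 31 + 30 + 31 + 30 + 31 + 31 + 30 + 31 + 30 + 31 + 31 + 28 + 31 + 30 + 31 + 30 + 31 + 31 + 30 + 31 + 30 + 31 + 31 + 28 + 31 + 30 + 31 + 28 = 1483.

1483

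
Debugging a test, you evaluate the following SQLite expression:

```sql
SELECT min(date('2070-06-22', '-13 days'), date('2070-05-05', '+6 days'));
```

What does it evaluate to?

date('2070-06-22', '-13 days') → 2070-06-09.
date('2070-05-05', '+6 days') → 2070-05-11.
Earlier of the two is 2070-05-11.

2070-05-11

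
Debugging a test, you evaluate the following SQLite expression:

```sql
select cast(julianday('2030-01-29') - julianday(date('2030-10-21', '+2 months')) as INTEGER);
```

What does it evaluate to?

-326

Adding +2 months to 2030-10-21 gives 2030-12-21.
2 days remain in January 2030 after the 29th (31 − 29).
Full months from February 2030 through November 2030 contribute their day counts.
Then 21 days into December 2030.
Total: 2 + 28 + 31 + 30 + 31 + 30 + 31 + 31 + 30 + 31 + 30 + 21 = 326.
The subtraction is earlier − later, so the result is −326 → -326.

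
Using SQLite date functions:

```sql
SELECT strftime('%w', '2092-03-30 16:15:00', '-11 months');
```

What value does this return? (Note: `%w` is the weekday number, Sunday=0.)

First apply '-11 months': 2092-03-30 16:15:00 → 2091-04-30 16:15:00.
2091-04-30 is a Monday; with Sunday=0 that is 1.

1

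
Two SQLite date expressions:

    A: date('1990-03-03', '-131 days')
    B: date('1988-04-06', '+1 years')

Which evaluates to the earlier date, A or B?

B

A = 1989-10-23.
B = 1989-04-06.
B is earlier.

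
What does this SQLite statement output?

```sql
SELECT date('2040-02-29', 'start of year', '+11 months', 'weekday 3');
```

`start of year` rewinds 2040-02-29 to 2040-01-01.
Adding +11 months to 2040-01-01 gives 2040-12-01.
`weekday 3` advances to the next Wednesday; 2040-12-01 is a Saturday, so it moves forward to 2040-12-05.

2040-12-05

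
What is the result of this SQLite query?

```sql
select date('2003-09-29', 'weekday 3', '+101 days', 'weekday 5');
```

2004-01-16

`weekday 3` advances to the next Wednesday; 2003-09-29 is a Monday, so it moves forward to 2003-10-01.
Applying '+101 days' to 2003-10-01: counting 101 days forward gives 2004-01-10.
`weekday 5` advances to the next Friday; 2004-01-10 is a Saturday, so it moves forward to 2004-01-16.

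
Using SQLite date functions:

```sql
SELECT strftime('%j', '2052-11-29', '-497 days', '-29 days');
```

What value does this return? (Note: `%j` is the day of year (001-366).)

First apply '-497 days', '-29 days': 2052-11-29 → 2051-06-22.
Day-of-year for 2051-06-22: days since 2051-01-01 inclusive = 173, zero-padded to 173.

173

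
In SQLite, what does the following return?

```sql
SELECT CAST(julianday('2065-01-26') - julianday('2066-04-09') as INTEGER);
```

-438

5 days remain in January 2065 after the 26th (31 − 26).
Full months from February 2065 through March 2066 contribute their day counts.
Then 9 days into April 2066.
Total: 5 + 28 + 31 + 30 + 31 + 30 + 31 + 31 + 30 + 31 + 30 + 31 + 31 + 28 + 31 + 9 = 438.
The subtraction is earlier − later, so the result is −438 → -438.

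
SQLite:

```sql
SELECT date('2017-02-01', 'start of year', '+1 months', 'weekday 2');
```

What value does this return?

2017-02-07

`start of year` rewinds 2017-02-01 to 2017-01-01.
Adding +1 month to 2017-01-01 gives 2017-02-01.
`weekday 2` advances to the next Tuesday; 2017-02-01 is a Wednesday, so it moves forward to 2017-02-07.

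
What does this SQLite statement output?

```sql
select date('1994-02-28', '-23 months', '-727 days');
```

1990-04-01

Adding -23 months to 1994-02-28 gives 1992-03-28.
Applying '-727 days' to 1992-03-28: counting 727 days back gives 1990-04-01.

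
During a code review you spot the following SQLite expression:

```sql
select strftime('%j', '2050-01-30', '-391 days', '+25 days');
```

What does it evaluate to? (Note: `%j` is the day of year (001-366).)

First apply '-391 days', '+25 days': 2050-01-30 → 2049-01-29.
Day-of-year for 2049-01-29: days since 2049-01-01 inclusive = 29, zero-padded to 029.

029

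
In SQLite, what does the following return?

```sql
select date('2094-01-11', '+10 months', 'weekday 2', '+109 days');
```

2095-03-05

Adding +10 months to 2094-01-11 gives 2094-11-11.
`weekday 2` advances to the next Tuesday; 2094-11-11 is a Thursday, so it moves forward to 2094-11-16.
Applying '+109 days' to 2094-11-16: counting 109 days forward gives 2095-03-05.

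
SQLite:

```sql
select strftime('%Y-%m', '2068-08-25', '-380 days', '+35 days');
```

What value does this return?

First apply '-380 days', '+35 days': 2068-08-25 → 2067-09-15.
`%Y-%m` extracts the year-month: 2067-09.

2067-09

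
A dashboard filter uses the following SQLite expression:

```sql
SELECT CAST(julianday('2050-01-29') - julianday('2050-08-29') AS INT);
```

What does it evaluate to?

2 days remain in January 2050 after the 29th (31 − 29).
Full months from February 2050 through July 2050 contribute their day counts.
Then 29 days into August 2050.
Total: 2 + 28 + 31 + 30 + 31 + 30 + 31 + 29 = 212.
The subtraction is earlier − later, so the result is −212 → -212.

-212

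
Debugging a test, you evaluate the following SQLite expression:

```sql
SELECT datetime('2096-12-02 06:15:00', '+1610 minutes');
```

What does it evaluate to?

2096-12-03 09:05:00

1610 minutes = 26h 50m; +1610 minutes from 2096-12-02 06:15:00 is 2096-12-03 09:05:00 (crosses midnight).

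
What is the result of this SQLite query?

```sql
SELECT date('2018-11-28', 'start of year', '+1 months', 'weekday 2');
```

2018-02-06

`start of year` rewinds 2018-11-28 to 2018-01-01.
Adding +1 month to 2018-01-01 gives 2018-02-01.
`weekday 2` advances to the next Tuesday; 2018-02-01 is a Thursday, so it moves forward to 2018-02-06.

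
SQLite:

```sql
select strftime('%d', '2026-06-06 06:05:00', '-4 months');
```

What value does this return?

First apply '-4 months': 2026-06-06 06:05:00 → 2026-02-06 06:05:00.
`%d` extracts the 2-digit day of month: 06.

06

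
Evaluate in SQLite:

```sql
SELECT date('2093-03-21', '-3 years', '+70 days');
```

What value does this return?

2090-05-30

Adding -3 years to 2093-03-21 gives 2090-03-21.
Applying '+70 days' to 2090-03-21: counting 70 days forward gives 2090-05-30.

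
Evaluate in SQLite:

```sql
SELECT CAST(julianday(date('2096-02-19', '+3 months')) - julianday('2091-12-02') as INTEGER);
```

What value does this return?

Adding +3 months to 2096-02-19 gives 2096-05-19.
29 days remain in December 2091 after the 2nd (31 − 2).
Full months from January 2092 through April 2096 contribute their day counts.
Then 19 days into May 2096.
Total: 29 + 31 + 29 + 31 + 30 + 31 + 30 + 31 + 31 + 30 + 31 + 30 + 31 + 31 + 28 + 31 + 30 + 31 + 30 + 31 + 31 + 30 + 31 + 30 + 31 + 31 + 28 + 31 + 30 + 31 + 30 + 31 + 31 + 30 + 31 + 30 + 31 + 31 + 28 + 31 + 30 + 31 + 30 + 31 + 31 + 30 + 31 + 30 + 31 + 31 + 29 + 31 + 30 + 19 = 1630.

1630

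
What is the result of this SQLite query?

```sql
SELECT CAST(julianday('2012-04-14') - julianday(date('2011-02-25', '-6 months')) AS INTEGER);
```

Adding -6 months to 2011-02-25 gives 2010-08-25.
6 days remain in August 2010 after the 25th (31 − 25).
Full months from September 2010 through March 2012 contribute their day counts.
Then 14 days into April 2012.
Total: 6 + 30 + 31 + 30 + 31 + 31 + 28 + 31 + 30 + 31 + 30 + 31 + 31 + 30 + 31 + 30 + 31 + 31 + 29 + 31 + 14 = 598.

598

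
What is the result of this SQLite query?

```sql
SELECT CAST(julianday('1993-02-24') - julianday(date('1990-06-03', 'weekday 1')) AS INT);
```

996

`weekday 1` advances to the next Monday; 1990-06-03 is a Sunday, so it moves forward to 1990-06-04.
26 days remain in June 1990 after the 4th (30 − 4).
Full months from July 1990 through January 1993 contribute their day counts.
Then 24 days into February 1993.
Total: 26 + 31 + 31 + 30 + 31 + 30 + 31 + 31 + 28 + 31 + 30 + 31 + 30 + 31 + 31 + 30 + 31 + 30 + 31 + 31 + 29 + 31 + 30 + 31 + 30 + 31 + 31 + 30 + 31 + 30 + 31 + 31 + 24 = 996.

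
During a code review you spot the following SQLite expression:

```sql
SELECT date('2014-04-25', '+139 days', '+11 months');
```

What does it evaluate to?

2015-08-11

Applying '+139 days' to 2014-04-25: counting 139 days forward gives 2014-09-11.
Adding +11 months to 2014-09-11 gives 2015-08-11.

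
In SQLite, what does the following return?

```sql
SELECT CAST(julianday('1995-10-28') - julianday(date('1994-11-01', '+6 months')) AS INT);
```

180

Adding +6 months to 1994-11-01 gives 1995-05-01.
30 days remain in May 1995 after the 1st (31 − 1).
June 1995: 30 days.
July 1995: 31 days.
August 1995: 31 days.
September 1995: 30 days.
Then 28 days into October 1995.
Total: 30 + 30 + 31 + 31 + 30 + 28 = 180.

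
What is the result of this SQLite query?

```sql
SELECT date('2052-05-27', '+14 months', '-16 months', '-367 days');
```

Adding +14 months to 2052-05-27 gives 2053-07-27.
Adding -16 months to 2053-07-27 gives 2052-03-27.
Applying '-367 days' to 2052-03-27: counting 367 days back gives 2051-03-26.

2051-03-26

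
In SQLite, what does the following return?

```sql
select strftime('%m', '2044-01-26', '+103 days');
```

First apply '+103 days': 2044-01-26 → 2044-05-08.
`%m` extracts the 2-digit month (01-12): 05.

05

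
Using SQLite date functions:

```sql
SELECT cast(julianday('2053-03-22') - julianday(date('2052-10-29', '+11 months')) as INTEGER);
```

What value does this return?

-191

Adding +11 months to 2052-10-29 gives 2053-09-29.
9 days remain in March 2053 after the 22nd (31 − 22).
April 2053: 30 days.
May 2053: 31 days.
June 2053: 30 days.
July 2053: 31 days.
August 2053: 31 days.
Then 29 days into September 2053.
Total: 9 + 30 + 31 + 30 + 31 + 31 + 29 = 191.
The subtraction is earlier − later, so the result is −191 → -191.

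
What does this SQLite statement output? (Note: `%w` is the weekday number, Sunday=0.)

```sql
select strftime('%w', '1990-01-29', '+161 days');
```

1

First apply '+161 days': 1990-01-29 → 1990-07-09.
1990-07-09 is a Monday; with Sunday=0 that is 1.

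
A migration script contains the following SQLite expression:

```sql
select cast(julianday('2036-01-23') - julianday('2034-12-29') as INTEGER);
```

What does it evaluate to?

390

2 days remain in December 2034 after the 29th (31 − 29).
Full months from January 2035 through December 2035 contribute their day counts.
Then 23 days into January 2036.
Total: 2 + 31 + 28 + 31 + 30 + 31 + 30 + 31 + 31 + 30 + 31 + 30 + 31 + 23 = 390.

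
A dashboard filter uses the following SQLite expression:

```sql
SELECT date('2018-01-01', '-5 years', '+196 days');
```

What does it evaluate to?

2013-07-16

Adding -5 years to 2018-01-01 gives 2013-01-01.
Applying '+196 days' to 2013-01-01: counting 196 days forward gives 2013-07-16.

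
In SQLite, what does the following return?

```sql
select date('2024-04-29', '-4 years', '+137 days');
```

2020-09-13

Adding -4 years to 2024-04-29 gives 2020-04-29.
Applying '+137 days' to 2020-04-29: counting 137 days forward gives 2020-09-13.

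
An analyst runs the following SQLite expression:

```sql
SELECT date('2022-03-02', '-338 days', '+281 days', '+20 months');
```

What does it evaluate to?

Applying '-338 days' to 2022-03-02: counting 338 days back gives 2021-03-29.
Applying '+281 days' to 2021-03-29: counting 281 days forward gives 2022-01-04.
Adding +20 months to 2022-01-04 gives 2023-09-04.

2023-09-04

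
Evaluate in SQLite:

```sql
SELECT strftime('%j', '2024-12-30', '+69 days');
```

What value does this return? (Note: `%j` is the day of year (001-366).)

First apply '+69 days': 2024-12-30 → 2025-03-09.
Day-of-year for 2025-03-09: days since 2025-01-01 inclusive = 68, zero-padded to 068.

068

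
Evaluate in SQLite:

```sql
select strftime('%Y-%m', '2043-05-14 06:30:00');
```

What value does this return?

`%Y-%m` extracts the year-month: 2043-05.

2043-05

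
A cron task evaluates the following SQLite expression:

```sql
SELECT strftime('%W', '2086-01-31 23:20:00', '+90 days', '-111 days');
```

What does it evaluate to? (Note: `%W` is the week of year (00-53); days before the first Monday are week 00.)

First apply '+90 days', '-111 days': 2086-01-31 23:20:00 → 2086-01-10 23:20:00.
2086-01-10 is a Thursday. SQLite's %W counts Mondays since the year started; the result is 01.

01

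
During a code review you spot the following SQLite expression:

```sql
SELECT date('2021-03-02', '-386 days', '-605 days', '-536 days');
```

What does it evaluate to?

Applying '-386 days' to 2021-03-02: counting 386 days back gives 2020-02-10.
Applying '-605 days' to 2020-02-10: counting 605 days back gives 2018-06-15.
Applying '-536 days' to 2018-06-15: counting 536 days back gives 2016-12-26.

2016-12-26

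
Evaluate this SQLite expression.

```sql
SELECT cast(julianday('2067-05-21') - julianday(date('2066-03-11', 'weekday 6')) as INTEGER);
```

`weekday 6` advances to the next Saturday; 2066-03-11 is a Thursday, so it moves forward to 2066-03-13.
18 days remain in March 2066 after the 13th (31 − 13).
Full months from April 2066 through April 2067 contribute their day counts.
Then 21 days into May 2067.
Total: 18 + 30 + 31 + 30 + 31 + 31 + 30 + 31 + 30 + 31 + 31 + 28 + 31 + 30 + 21 = 434.

434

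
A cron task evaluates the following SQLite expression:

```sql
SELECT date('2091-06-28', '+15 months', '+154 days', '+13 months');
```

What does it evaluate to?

Adding +15 months to 2091-06-28 gives 2092-09-28.
Applying '+154 days' to 2092-09-28: counting 154 days forward gives 2093-03-01.
Adding +13 months to 2093-03-01 gives 2094-04-01.

2094-04-01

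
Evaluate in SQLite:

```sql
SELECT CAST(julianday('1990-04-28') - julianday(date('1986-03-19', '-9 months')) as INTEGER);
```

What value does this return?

Adding -9 months to 1986-03-19 gives 1985-06-19.
11 days remain in June 1985 after the 19th (30 − 19).
Full months from July 1985 through March 1990 contribute their day counts.
Then 28 days into April 1990.
Total: 11 + 31 + 31 + 30 + 31 + 30 + 31 + 31 + 28 + 31 + 30 + 31 + 30 + 31 + 31 + 30 + 31 + 30 + 31 + 31 + 28 + 31 + 30 + 31 + 30 + 31 + 31 + 30 + 31 + 30 + 31 + 31 + 29 + 31 + 30 + 31 + 30 + 31 + 31 + 30 + 31 + 30 + 31 + 31 + 28 + 31 + 30 + 31 + 30 + 31 + 31 + 30 + 31 + 30 + 31 + 31 + 28 + 31 + 28 = 1774.

1774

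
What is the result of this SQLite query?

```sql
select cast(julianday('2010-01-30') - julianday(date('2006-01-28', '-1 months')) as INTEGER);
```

Adding -1 month to 2006-01-28 gives 2005-12-28.
3 days remain in December 2005 after the 28th (31 − 28).
Full months from January 2006 through December 2009 contribute their day counts.
Then 30 days into January 2010.
Total: 3 + 31 + 28 + 31 + 30 + 31 + 30 + 31 + 31 + 30 + 31 + 30 + 31 + 31 + 28 + 31 + 30 + 31 + 30 + 31 + 31 + 30 + 31 + 30 + 31 + 31 + 29 + 31 + 30 + 31 + 30 + 31 + 31 + 30 + 31 + 30 + 31 + 31 + 28 + 31 + 30 + 31 + 30 + 31 + 31 + 30 + 31 + 30 + 31 + 30 = 1494.

1494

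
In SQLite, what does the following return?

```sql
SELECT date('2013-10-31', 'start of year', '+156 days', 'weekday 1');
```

2013-06-10

`start of year` rewinds 2013-10-31 to 2013-01-01.
Applying '+156 days' to 2013-01-01: counting 156 days forward gives 2013-06-06.
`weekday 1` advances to the next Monday; 2013-06-06 is a Thursday, so it moves forward to 2013-06-10.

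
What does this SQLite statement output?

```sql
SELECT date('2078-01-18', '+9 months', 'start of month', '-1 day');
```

Adding +9 months to 2078-01-18 gives 2078-10-18.
`start of month` rewinds 2078-10-18 to 2078-10-01.
Going back 1 day from 2078-10-01 reaches 2078-09-30 (last day of September, 30 days).

2078-09-30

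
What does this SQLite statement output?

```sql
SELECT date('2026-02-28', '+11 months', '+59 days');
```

Adding +11 months to 2026-02-28 gives 2027-01-28.
Applying '+59 days' to 2027-01-28: counting 59 days forward gives 2027-03-28.

2027-03-28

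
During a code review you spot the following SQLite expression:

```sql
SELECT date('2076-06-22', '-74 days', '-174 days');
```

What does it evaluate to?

Applying '-74 days' to 2076-06-22: counting 74 days back gives 2076-04-09.
Applying '-174 days' to 2076-04-09: counting 174 days back gives 2075-10-18.

2075-10-18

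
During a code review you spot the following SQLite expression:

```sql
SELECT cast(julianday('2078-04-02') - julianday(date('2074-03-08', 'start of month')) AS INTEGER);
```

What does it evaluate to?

1493

`start of month` rewinds 2074-03-08 to 2074-03-01.
30 days remain in March 2074 after the 1st (31 − 1).
Full months from April 2074 through March 2078 contribute their day counts.
Then 2 days into April 2078.
Total: 30 + 30 + 31 + 30 + 31 + 31 + 30 + 31 + 30 + 31 + 31 + 28 + 31 + 30 + 31 + 30 + 31 + 31 + 30 + 31 + 30 + 31 + 31 + 29 + 31 + 30 + 31 + 30 + 31 + 31 + 30 + 31 + 30 + 31 + 31 + 28 + 31 + 30 + 31 + 30 + 31 + 31 + 30 + 31 + 30 + 31 + 31 + 28 + 31 + 2 = 1493.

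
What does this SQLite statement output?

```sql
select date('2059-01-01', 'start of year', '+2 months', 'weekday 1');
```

`start of year` rewinds 2059-01-01 to 2059-01-01.
Adding +2 months to 2059-01-01 gives 2059-03-01.
`weekday 1` advances to the next Monday; 2059-03-01 is a Saturday, so it moves forward to 2059-03-03.

2059-03-03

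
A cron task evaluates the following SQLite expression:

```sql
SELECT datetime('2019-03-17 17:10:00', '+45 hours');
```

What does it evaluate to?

+45 hours from 2019-03-17 17:10:00 is 2019-03-19 14:10:00 (crosses midnight).

2019-03-19 14:10:00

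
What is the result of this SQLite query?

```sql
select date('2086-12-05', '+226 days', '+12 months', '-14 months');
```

Applying '+226 days' to 2086-12-05: counting 226 days forward gives 2087-07-19.
Adding +12 months to 2087-07-19 gives 2088-07-19.
Adding -14 months to 2088-07-19 gives 2087-05-19.

2087-05-19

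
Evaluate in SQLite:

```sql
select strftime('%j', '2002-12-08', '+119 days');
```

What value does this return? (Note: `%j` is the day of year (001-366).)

096

First apply '+119 days': 2002-12-08 → 2003-04-06.
Day-of-year for 2003-04-06: days since 2003-01-01 inclusive = 96, zero-padded to 096.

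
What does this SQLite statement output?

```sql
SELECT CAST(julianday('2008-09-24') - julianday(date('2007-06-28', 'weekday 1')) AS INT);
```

450

`weekday 1` advances to the next Monday; 2007-06-28 is a Thursday, so it moves forward to 2007-07-02.
29 days remain in July 2007 after the 2nd (31 − 2).
Full months from August 2007 through August 2008 contribute their day counts.
Then 24 days into September 2008.
Total: 29 + 31 + 30 + 31 + 30 + 31 + 31 + 29 + 31 + 30 + 31 + 30 + 31 + 31 + 24 = 450.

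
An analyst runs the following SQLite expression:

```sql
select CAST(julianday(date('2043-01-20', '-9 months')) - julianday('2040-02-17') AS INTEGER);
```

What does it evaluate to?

793

Adding -9 months to 2043-01-20 gives 2042-04-20.
12 days remain in February 2040 after the 17th (29 − 17).
Full months from March 2040 through March 2042 contribute their day counts.
Then 20 days into April 2042.
Total: 12 + 31 + 30 + 31 + 30 + 31 + 31 + 30 + 31 + 30 + 31 + 31 + 28 + 31 + 30 + 31 + 30 + 31 + 31 + 30 + 31 + 30 + 31 + 31 + 28 + 31 + 20 = 793.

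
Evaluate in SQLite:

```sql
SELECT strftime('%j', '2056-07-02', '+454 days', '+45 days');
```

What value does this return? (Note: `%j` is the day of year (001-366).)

First apply '+454 days', '+45 days': 2056-07-02 → 2057-11-13.
Day-of-year for 2057-11-13: days since 2057-01-01 inclusive = 317, zero-padded to 317.

317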